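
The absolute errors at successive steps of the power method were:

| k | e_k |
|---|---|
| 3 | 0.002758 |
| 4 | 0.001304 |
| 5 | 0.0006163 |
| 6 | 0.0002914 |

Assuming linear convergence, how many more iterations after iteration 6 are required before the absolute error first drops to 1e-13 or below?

30

Rate ρ ≈ e_6/e_5 = 0.0002914/0.0006163 = 0.4728.
After j more steps, e_{6+j} ≈ 0.0002914·ρ^j; need ρ^j ≤ 1e-13/0.0002914 = 3.43171e-10.
j ≥ ln(3.43171e-10)/ln(0.4728) = -21.7928/-0.74908 = 29.093.
So 30 more iterations are needed.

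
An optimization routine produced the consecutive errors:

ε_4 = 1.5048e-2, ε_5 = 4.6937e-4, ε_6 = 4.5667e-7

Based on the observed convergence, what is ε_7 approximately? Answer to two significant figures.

First estimate the order: p ≈ ln(ε_6/ε_5) / ln(ε_5/ε_4) = ln(4.5667e-7/4.6937e-4)/ln(4.6937e-4/1.5048e-2) = ln(0.000972942)/ln(0.0311915) ≈ 2.0000.
Then ε_7 ≈ ε_6·(ε_6/ε_5)^p = 4.5667e-7·(0.000972942)^2.0000 = 4.5667e-7·9.46616e-07 ≈ 4.323e-13.

4.3e-13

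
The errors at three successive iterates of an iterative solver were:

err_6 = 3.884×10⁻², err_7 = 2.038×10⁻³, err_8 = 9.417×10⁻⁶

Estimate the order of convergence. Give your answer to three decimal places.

p ≈ ln(err_8/err_7) / ln(err_7/err_6)
  = ln(9.417×10⁻⁶/2.038×10⁻³) / ln(2.038×10⁻³/3.884×10⁻²)
  = ln(0.00462071) / ln(0.0524717)
  = -5.377207 / -2.947481 ≈ 1.824340

1.824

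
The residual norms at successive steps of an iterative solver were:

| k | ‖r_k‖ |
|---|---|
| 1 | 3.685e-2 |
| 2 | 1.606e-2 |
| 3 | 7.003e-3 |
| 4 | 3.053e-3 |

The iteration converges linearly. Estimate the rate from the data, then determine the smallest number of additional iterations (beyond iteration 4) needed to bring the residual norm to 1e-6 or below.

10

Rate ρ ≈ ‖r_4‖/‖r_3‖ = 3.053e-3/7.003e-3 = 0.4360.
After j more steps, ‖r_{4+j}‖ ≈ 3.053e-3·ρ^j; need ρ^j ≤ 1e-6/3.053e-3 = 0.000327547.
j ≥ ln(0.000327547)/ln(0.4360) = -8.0239/-0.83011 = 9.666.
So 10 more iterations are needed.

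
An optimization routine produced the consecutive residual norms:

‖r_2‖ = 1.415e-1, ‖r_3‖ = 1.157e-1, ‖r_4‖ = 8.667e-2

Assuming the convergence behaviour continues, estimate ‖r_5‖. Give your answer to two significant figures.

5.7e-2

First estimate the order: p ≈ ln(‖r_4‖/‖r_3‖) / ln(‖r_3‖/‖r_2‖) = ln(8.667e-2/1.157e-1)/ln(1.157e-1/1.415e-1) = ln(0.749092)/ln(0.817668) ≈ 1.4351.
Then ‖r_5‖ ≈ ‖r_4‖·(‖r_4‖/‖r_3‖)^p = 8.667e-2·(0.749092)^1.4351 = 8.667e-2·0.66061 ≈ 0.05726.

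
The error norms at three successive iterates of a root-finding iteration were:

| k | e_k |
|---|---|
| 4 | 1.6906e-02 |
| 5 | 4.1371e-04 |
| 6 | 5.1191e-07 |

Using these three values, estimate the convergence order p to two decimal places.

p ≈ ln(e_6/e_5) / ln(e_5/e_4)
  = ln(5.1191e-07/4.1371e-04) / ln(4.1371e-04/1.6906e-02)
  = ln(0.00123736) / ln(0.0244712)
  = -6.69478 / -3.71026 ≈ 1.80440

1.80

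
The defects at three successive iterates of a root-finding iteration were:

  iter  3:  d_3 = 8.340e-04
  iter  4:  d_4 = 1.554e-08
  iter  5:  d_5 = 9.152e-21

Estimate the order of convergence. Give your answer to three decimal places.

2.586

p ≈ ln(d_5/d_4) / ln(d_4/d_3)
  = ln(9.152e-21/1.554e-08) / ln(1.554e-08/8.340e-04)
  = ln(5.88932e-13) / ln(1.86331e-05)
  = -28.160466 / -10.890571 ≈ 2.585766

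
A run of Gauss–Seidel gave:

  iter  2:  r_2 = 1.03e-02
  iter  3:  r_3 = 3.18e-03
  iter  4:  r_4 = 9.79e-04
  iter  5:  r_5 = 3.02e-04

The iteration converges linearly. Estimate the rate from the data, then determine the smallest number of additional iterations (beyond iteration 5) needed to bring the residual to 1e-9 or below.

Rate ρ ≈ r_5/r_4 = 3.02e-04/9.79e-04 = 0.3085.
After j more steps, r_{5+j} ≈ 3.02e-04·ρ^j; need ρ^j ≤ 1e-9/3.02e-04 = 3.31126e-06.
j ≥ ln(3.31126e-06)/ln(0.3085) = -12.6182/-1.17603 = 10.729.
So 11 more iterations are needed.

11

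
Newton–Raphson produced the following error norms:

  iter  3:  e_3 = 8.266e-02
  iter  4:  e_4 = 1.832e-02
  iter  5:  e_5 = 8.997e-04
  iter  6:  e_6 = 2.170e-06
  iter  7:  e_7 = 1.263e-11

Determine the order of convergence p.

Consecutive ratios: e_7/e_6 = 1.263e-11/2.170e-06 = 5.82028e-06, e_6/e_5 = 2.170e-06/8.997e-04 = 0.00241192.
p ≈ ln(5.82028e-06)/ln(0.00241192) = -12.0542/-6.0273 ≈ 2.00.
So the convergence is quadratic (order 2).

2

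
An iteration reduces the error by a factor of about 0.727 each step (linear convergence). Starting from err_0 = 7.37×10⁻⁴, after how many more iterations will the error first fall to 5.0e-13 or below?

After k steps, err_k ≈ 7.37×10⁻⁴·0.727^k.
Need 0.727^k ≤ 5.0e-13/7.37×10⁻⁴ = 6.78426e-10.
k ≥ ln(6.78426e-10)/ln(0.727) = -21.1112/-0.31883 = 66.215.
Smallest integer k = 67.

67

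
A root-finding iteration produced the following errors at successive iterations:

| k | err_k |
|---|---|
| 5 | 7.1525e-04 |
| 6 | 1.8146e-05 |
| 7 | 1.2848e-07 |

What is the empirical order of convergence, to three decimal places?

1.347

p ≈ ln(err_7/err_6) / ln(err_6/err_5)
  = ln(1.2848e-07/1.8146e-05) / ln(1.8146e-05/7.1525e-04)
  = ln(0.00708035) / ln(0.0253702)
  = -4.950432 / -3.674180 ≈ 1.347357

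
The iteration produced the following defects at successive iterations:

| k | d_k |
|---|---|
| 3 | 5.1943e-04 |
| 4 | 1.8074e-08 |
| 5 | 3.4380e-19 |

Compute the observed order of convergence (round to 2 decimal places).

p ≈ ln(d_5/d_4) / ln(d_4/d_3)
  = ln(3.4380e-19/1.8074e-08) / ln(1.8074e-08/5.1943e-04)
  = ln(1.90218e-11) / ln(3.47958e-05)
  = -24.68544 / -10.26601 ≈ 2.40458

2.40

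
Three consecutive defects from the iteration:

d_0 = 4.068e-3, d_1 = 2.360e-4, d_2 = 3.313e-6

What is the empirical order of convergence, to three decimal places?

1.498

p ≈ ln(d_2/d_1) / ln(d_1/d_0)
  = ln(3.313e-6/2.360e-4) / ln(2.360e-4/4.068e-3)
  = ln(0.0140381) / ln(0.0580138)
  = -4.265980 / -2.847074 ≈ 1.498373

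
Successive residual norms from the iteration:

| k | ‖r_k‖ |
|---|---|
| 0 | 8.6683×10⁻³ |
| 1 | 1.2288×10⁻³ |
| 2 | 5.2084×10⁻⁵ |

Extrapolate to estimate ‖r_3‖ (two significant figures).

First estimate the order: p ≈ ln(‖r_2‖/‖r_1‖) / ln(‖r_1‖/‖r_0‖) = ln(5.2084×10⁻⁵/1.2288×10⁻³)/ln(1.2288×10⁻³/8.6683×10⁻³) = ln(0.0423861)/ln(0.141758) ≈ 1.6180.
Then ‖r_3‖ ≈ ‖r_2‖·(‖r_2‖/‖r_1‖)^p = 5.2084×10⁻⁵·(0.0423861)^1.6180 = 5.2084×10⁻⁵·0.00600963 ≈ 3.13e-07.

3.1e-7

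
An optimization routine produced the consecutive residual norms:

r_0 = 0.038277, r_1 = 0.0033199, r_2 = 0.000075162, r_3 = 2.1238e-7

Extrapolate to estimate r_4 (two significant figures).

First estimate the order: p ≈ ln(r_3/r_2) / ln(r_2/r_1) = ln(2.1238e-7/0.000075162)/ln(0.000075162/0.0033199) = ln(0.00282563)/ln(0.0226398) ≈ 1.5494.
Then r_4 ≈ r_3·(r_3/r_2)^p = 2.1238e-7·(0.00282563)^1.5494 = 2.1238e-7·0.000112398 ≈ 2.387e-11.

2.4e-11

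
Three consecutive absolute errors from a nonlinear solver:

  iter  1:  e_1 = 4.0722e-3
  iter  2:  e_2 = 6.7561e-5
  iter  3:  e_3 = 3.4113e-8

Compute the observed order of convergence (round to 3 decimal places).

1.852

p ≈ ln(e_3/e_2) / ln(e_2/e_1)
  = ln(3.4113e-8/6.7561e-5) / ln(6.7561e-5/4.0722e-3)
  = ln(0.000504921) / ln(0.0165908)
  = -7.591109 / -4.098907 ≈ 1.851984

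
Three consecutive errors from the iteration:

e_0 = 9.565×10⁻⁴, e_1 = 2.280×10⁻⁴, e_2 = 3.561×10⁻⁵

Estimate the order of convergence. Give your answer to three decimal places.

1.295

p ≈ ln(e_2/e_1) / ln(e_1/e_0)
  = ln(3.561×10⁻⁵/2.280×10⁻⁴) / ln(2.280×10⁻⁴/9.565×10⁻⁴)
  = ln(0.156184) / ln(0.238369)
  = -1.856720 / -1.433935 ≈ 1.294843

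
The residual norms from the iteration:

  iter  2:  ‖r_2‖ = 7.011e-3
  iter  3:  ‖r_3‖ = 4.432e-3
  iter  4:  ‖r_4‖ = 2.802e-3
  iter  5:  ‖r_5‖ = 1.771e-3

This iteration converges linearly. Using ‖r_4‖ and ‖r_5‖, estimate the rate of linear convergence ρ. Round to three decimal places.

ρ ≈ ‖r_5‖/‖r_4‖ = 1.771e-3/2.802e-3 = 0.63205

0.632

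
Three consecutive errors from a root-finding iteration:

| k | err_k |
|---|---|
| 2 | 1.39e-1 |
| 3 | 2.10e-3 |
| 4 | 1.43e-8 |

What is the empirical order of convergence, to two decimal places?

2.84

p ≈ ln(err_4/err_3) / ln(err_3/err_2)
  = ln(1.43e-8/2.10e-3) / ln(2.10e-3/1.39e-1)
  = ln(6.80952e-06) / ln(0.0151079)
  = -11.89719 / -4.19254 ≈ 2.83770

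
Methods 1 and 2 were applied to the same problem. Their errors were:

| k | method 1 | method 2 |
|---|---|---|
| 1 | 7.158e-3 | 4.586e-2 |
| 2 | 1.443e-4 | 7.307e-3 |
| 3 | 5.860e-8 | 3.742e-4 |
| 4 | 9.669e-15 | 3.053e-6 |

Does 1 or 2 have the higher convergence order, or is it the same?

1

Method 1: p ≈ ln(9.669e-15/5.860e-8)/ln(5.860e-8/1.443e-4) ≈ 2.00.
Method 2: p ≈ ln(3.053e-6/3.742e-4)/ln(3.742e-4/7.307e-3) ≈ 1.62.
Method 1 has the higher order (≈2.0 vs ≈1.6).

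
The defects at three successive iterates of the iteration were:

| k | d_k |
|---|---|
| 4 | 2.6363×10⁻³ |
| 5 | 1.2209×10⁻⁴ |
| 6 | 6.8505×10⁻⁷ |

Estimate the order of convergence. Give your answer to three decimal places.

p ≈ ln(d_6/d_5) / ln(d_5/d_4)
  = ln(6.8505×10⁻⁷/1.2209×10⁻⁴) / ln(1.2209×10⁻⁴/2.6363×10⁻³)
  = ln(0.00561102) / ln(0.0463111)
  = -5.183023 / -3.072374 ≈ 1.686977

1.687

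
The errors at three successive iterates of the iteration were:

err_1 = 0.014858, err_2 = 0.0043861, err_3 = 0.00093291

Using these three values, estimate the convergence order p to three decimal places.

1.269

p ≈ ln(err_3/err_2) / ln(err_2/err_1)
  = ln(0.00093291/0.0043861) / ln(0.0043861/0.014858)
  = ln(0.212697) / ln(0.295201)
  = -1.547887 / -1.220099 ≈ 1.268657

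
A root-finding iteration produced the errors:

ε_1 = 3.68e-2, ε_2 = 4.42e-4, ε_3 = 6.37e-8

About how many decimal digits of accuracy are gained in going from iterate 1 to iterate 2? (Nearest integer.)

2

Digits gained ≈ log₁₀(ε_1/ε_2) = log₁₀(3.68e-2/4.42e-4) = log₁₀(83.2579) ≈ 1.920.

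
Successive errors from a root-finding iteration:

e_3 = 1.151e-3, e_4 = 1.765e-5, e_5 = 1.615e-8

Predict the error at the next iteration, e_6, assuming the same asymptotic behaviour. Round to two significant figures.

First estimate the order: p ≈ ln(e_5/e_4) / ln(e_4/e_3) = ln(1.615e-8/1.765e-5)/ln(1.765e-5/1.151e-3) = ln(0.000915014)/ln(0.0153345) ≈ 1.6748.
Then e_6 ≈ e_5·(e_5/e_4)^p = 1.615e-8·(0.000915014)^1.6748 = 1.615e-8·8.14703e-06 ≈ 1.316e-13.

1.3e-13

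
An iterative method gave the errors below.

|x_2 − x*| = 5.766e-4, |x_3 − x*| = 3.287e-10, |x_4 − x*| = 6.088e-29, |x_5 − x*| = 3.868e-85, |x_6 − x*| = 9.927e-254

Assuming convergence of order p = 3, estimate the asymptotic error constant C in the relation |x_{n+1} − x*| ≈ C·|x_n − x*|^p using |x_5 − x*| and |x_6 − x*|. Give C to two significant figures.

C ≈ |x_6 − x*| / |x_5 − x*|^3
  = 9.927e-254 / (3.868e-85)^3
  = 9.927e-254 / 5.78708e-254 ≈ 1.7154

1.7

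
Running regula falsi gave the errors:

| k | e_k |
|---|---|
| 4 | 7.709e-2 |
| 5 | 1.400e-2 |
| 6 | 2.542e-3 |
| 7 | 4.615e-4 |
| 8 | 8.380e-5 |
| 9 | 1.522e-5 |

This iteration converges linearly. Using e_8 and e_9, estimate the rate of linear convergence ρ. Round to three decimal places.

ρ ≈ e_9/e_8 = 1.522e-5/8.380e-5 = 0.18162

0.182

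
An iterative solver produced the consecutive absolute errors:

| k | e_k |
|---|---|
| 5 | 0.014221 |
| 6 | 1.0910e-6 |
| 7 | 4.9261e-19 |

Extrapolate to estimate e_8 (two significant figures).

First estimate the order: p ≈ ln(e_7/e_6) / ln(e_6/e_5) = ln(4.9261e-19/1.0910e-6)/ln(1.0910e-6/0.014221) = ln(4.51522e-13)/ln(7.67175e-05) ≈ 3.0000.
Then e_8 ≈ e_7·(e_7/e_6)^p = 4.9261e-19·(4.51522e-13)^3.0000 = 4.9261e-19·9.20527e-38 ≈ 4.535e-56.

4.5e-56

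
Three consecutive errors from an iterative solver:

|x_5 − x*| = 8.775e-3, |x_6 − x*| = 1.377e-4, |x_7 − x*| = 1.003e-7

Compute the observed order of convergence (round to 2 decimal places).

1.74

p ≈ ln(|x_7 − x*|/|x_6 − x*|) / ln(|x_6 − x*|/|x_5 − x*|)
  = ln(1.003e-7/1.377e-4) / ln(1.377e-4/8.775e-3)
  = ln(0.000728395) / ln(0.0156923)
  = -7.22467 / -4.15459 ≈ 1.73896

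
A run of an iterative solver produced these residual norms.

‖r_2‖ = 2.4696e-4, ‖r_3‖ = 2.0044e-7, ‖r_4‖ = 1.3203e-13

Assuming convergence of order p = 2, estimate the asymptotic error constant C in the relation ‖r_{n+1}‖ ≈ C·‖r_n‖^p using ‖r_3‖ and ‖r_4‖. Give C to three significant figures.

C ≈ ‖r_4‖ / ‖r_3‖^2
  = 1.3203e-13 / (2.0044e-7)^2
  = 1.3203e-13 / 4.01762e-14 ≈ 3.2863

3.29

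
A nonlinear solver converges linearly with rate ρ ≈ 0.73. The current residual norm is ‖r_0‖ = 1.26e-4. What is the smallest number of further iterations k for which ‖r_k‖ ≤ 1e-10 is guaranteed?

45

After k steps, ‖r_k‖ ≈ 1.26e-4·0.73^k.
Need 0.73^k ≤ 1e-10/1.26e-4 = 7.93651e-07.
k ≥ ln(7.93651e-07)/ln(0.73) = -14.0466/-0.31471 = 44.633.
Smallest integer k = 45.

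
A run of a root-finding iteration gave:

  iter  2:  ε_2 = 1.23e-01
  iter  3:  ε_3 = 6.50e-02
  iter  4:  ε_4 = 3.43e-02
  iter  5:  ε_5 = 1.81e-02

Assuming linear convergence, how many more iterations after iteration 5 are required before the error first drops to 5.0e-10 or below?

28

Rate ρ ≈ ε_5/ε_4 = 1.81e-02/3.43e-02 = 0.5277.
After j more steps, ε_{5+j} ≈ 1.81e-02·ρ^j; need ρ^j ≤ 5.0e-10/1.81e-02 = 2.76243e-08.
j ≥ ln(2.76243e-08)/ln(0.5277) = -17.4046/-0.63923 = 27.227.
So 28 more iterations are needed.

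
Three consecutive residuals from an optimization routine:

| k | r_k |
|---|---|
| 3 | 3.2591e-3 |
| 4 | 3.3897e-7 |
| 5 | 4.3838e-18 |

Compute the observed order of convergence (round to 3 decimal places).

p ≈ ln(r_5/r_4) / ln(r_4/r_3)
  = ln(4.3838e-18/3.3897e-7) / ln(3.3897e-7/3.2591e-3)
  = ln(1.29327e-11) / ln(0.000104007)
  = -25.071262 / -9.171052 ≈ 2.733739

2.734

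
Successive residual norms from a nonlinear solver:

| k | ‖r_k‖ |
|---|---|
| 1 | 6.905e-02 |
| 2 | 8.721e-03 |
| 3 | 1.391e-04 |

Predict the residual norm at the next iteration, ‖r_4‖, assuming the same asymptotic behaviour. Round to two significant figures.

First estimate the order: p ≈ ln(‖r_3‖/‖r_2‖) / ln(‖r_2‖/‖r_1‖) = ln(1.391e-04/8.721e-03)/ln(8.721e-03/6.905e-02) = ln(0.01595)/ln(0.1263) ≈ 2.0001.
Then ‖r_4‖ ≈ ‖r_3‖·(‖r_3‖/‖r_2‖)^p = 1.391e-04·(0.01595)^2.0001 = 1.391e-04·0.000254297 ≈ 3.537e-08.

3.5e-8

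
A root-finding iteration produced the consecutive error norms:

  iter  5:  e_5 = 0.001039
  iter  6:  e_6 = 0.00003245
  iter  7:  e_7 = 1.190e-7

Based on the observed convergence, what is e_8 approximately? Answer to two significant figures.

First estimate the order: p ≈ ln(e_7/e_6) / ln(e_6/e_5) = ln(1.190e-7/0.00003245)/ln(0.00003245/0.001039) = ln(0.00366718)/ln(0.031232) ≈ 1.6180.
Then e_8 ≈ e_7·(e_7/e_6)^p = 1.190e-7·(0.00366718)^1.6180 = 1.190e-7·0.000114575 ≈ 1.363e-11.

1.4e-11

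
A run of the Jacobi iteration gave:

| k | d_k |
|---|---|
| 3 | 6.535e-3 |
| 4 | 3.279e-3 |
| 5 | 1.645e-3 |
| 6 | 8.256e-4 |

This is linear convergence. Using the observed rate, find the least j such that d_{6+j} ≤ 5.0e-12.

Rate ρ ≈ d_6/d_5 = 8.256e-4/1.645e-3 = 0.5019.
After j more steps, d_{6+j} ≈ 8.256e-4·ρ^j; need ρ^j ≤ 5.0e-12/8.256e-4 = 6.0562e-09.
j ≥ ln(6.0562e-09)/ln(0.5019) = -18.9222/-0.68935 = 27.449.
So 28 more iterations are needed.

28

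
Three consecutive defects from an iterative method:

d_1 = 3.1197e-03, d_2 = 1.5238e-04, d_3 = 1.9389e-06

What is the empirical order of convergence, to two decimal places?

p ≈ ln(d_3/d_2) / ln(d_2/d_1)
  = ln(1.9389e-06/1.5238e-04) / ln(1.5238e-04/3.1197e-03)
  = ln(0.0127241) / ln(0.0488444)
  = -4.36426 / -3.01912 ≈ 1.44554

1.45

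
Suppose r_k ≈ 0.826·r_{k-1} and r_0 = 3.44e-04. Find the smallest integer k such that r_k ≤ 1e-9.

67

After k steps, r_k ≈ 3.44e-04·0.826^k.
Need 0.826^k ≤ 1e-9/3.44e-04 = 2.90698e-06.
k ≥ ln(2.90698e-06)/ln(0.826) = -12.7484/-0.19116 = 66.690.
Smallest integer k = 67.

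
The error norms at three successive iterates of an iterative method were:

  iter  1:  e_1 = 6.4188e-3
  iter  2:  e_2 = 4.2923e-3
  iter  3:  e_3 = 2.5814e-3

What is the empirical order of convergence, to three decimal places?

p ≈ ln(e_3/e_2) / ln(e_2/e_1)
  = ln(2.5814e-3/4.2923e-3) / ln(4.2923e-3/6.4188e-3)
  = ln(0.601403) / ln(0.668708)
  = -0.508490 / -0.402408 ≈ 1.263618

1.264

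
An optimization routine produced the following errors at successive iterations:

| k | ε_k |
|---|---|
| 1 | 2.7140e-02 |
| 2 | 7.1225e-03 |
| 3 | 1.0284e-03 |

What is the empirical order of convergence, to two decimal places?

1.45

p ≈ ln(ε_3/ε_2) / ln(ε_2/ε_1)
  = ln(1.0284e-03/7.1225e-03) / ln(7.1225e-03/2.7140e-02)
  = ln(0.144388) / ln(0.262436)
  = -1.93525 / -1.33775 ≈ 1.44665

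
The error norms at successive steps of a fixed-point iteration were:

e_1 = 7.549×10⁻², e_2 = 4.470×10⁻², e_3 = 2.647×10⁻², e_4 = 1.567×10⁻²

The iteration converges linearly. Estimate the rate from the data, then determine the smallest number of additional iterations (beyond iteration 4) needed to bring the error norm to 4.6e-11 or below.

38

Rate ρ ≈ e_4/e_3 = 1.567×10⁻²/2.647×10⁻² = 0.5920.
After j more steps, e_{4+j} ≈ 1.567×10⁻²·ρ^j; need ρ^j ≤ 4.6e-11/1.567×10⁻² = 2.93555e-09.
j ≥ ln(2.93555e-09)/ln(0.5920) = -19.6464/-0.52425 = 37.475.
So 38 more iterations are needed.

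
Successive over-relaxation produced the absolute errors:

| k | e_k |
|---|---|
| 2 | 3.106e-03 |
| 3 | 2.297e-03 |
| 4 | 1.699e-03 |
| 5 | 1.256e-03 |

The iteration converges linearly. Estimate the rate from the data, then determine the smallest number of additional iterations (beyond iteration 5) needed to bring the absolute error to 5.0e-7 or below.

Rate ρ ≈ e_5/e_4 = 1.256e-03/1.699e-03 = 0.7393.
After j more steps, e_{5+j} ≈ 1.256e-03·ρ^j; need ρ^j ≤ 5.0e-7/1.256e-03 = 0.000398089.
j ≥ ln(0.000398089)/ln(0.7393) = -7.8288/-0.30205 = 25.919.
So 26 more iterations are needed.

26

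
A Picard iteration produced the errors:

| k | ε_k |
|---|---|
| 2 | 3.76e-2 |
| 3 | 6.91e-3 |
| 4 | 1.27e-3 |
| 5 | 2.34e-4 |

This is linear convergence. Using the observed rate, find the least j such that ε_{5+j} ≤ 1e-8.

6

Rate ρ ≈ ε_5/ε_4 = 2.34e-4/1.27e-3 = 0.1843.
After j more steps, ε_{5+j} ≈ 2.34e-4·ρ^j; need ρ^j ≤ 1e-8/2.34e-4 = 4.2735e-05.
j ≥ ln(4.2735e-05)/ln(0.1843) = -10.0605/-1.69119 = 5.949.
So 6 more iterations are needed.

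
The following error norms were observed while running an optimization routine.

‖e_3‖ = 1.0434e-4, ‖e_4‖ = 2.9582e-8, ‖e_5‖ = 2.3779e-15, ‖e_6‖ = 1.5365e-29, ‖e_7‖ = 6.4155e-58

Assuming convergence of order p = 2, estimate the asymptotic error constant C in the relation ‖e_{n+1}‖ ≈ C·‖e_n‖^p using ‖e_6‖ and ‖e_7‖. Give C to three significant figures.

2.72

C ≈ ‖e_7‖ / ‖e_6‖^2
  = 6.4155e-58 / (1.5365e-29)^2
  = 6.4155e-58 / 2.36083e-58 ≈ 2.7175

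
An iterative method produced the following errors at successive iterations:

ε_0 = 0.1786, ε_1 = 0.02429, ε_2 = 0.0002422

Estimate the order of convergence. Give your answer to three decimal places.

2.310

p ≈ ln(ε_2/ε_1) / ln(ε_1/ε_0)
  = ln(0.0002422/0.02429) / ln(0.02429/0.1786)
  = ln(0.00997118) / ln(0.136002)
  = -4.608056 / -1.995086 ≈ 2.309703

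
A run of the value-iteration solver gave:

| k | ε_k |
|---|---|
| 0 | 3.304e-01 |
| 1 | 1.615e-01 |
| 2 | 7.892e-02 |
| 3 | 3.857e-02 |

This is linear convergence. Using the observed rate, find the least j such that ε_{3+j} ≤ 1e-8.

22

Rate ρ ≈ ε_3/ε_2 = 3.857e-02/7.892e-02 = 0.4887.
After j more steps, ε_{3+j} ≈ 3.857e-02·ρ^j; need ρ^j ≤ 1e-8/3.857e-02 = 2.59269e-07.
j ≥ ln(2.59269e-07)/ln(0.4887) = -15.1654/-0.71601 = 21.180.
So 22 more iterations are needed.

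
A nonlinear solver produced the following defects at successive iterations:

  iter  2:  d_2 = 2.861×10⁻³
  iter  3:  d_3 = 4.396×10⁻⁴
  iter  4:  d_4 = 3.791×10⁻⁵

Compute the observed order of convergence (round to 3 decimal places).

1.308

p ≈ ln(d_4/d_3) / ln(d_3/d_2)
  = ln(3.791×10⁻⁵/4.396×10⁻⁴) / ln(4.396×10⁻⁴/2.861×10⁻³)
  = ln(0.0862375) / ln(0.153653)
  = -2.450650 / -1.873058 ≈ 1.308368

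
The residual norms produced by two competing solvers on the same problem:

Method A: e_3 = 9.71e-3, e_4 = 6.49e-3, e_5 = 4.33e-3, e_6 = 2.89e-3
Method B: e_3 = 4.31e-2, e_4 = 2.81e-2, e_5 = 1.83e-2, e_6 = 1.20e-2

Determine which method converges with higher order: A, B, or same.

Method A: p ≈ ln(2.89e-3/4.33e-3)/ln(4.33e-3/6.49e-3) ≈ 1.00.
Method B: p ≈ ln(1.20e-2/1.83e-2)/ln(1.83e-2/2.81e-2) ≈ 0.98.
Both orders ≈ 1.0 — effectively the same.

same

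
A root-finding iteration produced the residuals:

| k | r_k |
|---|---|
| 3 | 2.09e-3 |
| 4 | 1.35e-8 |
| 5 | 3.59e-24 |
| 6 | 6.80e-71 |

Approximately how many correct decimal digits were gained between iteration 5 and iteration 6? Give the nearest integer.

Digits gained ≈ log₁₀(r_5/r_6) = log₁₀(3.59e-24/6.80e-71) = log₁₀(5.27941e+46) ≈ 46.723.

47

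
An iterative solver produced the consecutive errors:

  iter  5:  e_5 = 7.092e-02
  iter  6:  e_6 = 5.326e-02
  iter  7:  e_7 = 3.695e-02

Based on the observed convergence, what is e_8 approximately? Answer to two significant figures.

First estimate the order: p ≈ ln(e_7/e_6) / ln(e_6/e_5) = ln(3.695e-02/5.326e-02)/ln(5.326e-02/7.092e-02) = ln(0.693766)/ln(0.750987) ≈ 1.2768.
Then e_8 ≈ e_7·(e_7/e_6)^p = 3.695e-02·(0.693766)^1.2768 = 3.695e-02·0.62699 ≈ 0.02317.

2.3e-2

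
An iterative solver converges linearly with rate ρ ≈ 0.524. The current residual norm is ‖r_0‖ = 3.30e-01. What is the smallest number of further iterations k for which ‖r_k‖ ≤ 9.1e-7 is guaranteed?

After k steps, ‖r_k‖ ≈ 3.30e-01·0.524^k.
Need 0.524^k ≤ 9.1e-7/3.30e-01 = 2.75758e-06.
k ≥ ln(2.75758e-06)/ln(0.524) = -12.8012/-0.64626 = 19.808.
Smallest integer k = 20.

20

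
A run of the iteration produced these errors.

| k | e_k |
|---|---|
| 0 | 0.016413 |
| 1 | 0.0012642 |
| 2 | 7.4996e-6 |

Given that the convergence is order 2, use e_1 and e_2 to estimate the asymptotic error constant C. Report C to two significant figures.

4.7

C ≈ e_2 / e_1^2
  = 7.4996e-6 / (0.0012642)^2
  = 7.4996e-6 / 1.5982e-06 ≈ 4.6925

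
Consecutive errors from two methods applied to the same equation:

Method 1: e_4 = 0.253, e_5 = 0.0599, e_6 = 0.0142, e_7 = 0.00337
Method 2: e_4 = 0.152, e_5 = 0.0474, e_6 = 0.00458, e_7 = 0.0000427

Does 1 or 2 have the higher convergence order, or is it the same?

2

Method 1: p ≈ ln(0.00337/0.0142)/ln(0.0142/0.0599) ≈ 1.00.
Method 2: p ≈ ln(0.0000427/0.00458)/ln(0.00458/0.0474) ≈ 2.00.
Method 2 has the higher order (≈2.0 vs ≈1.0).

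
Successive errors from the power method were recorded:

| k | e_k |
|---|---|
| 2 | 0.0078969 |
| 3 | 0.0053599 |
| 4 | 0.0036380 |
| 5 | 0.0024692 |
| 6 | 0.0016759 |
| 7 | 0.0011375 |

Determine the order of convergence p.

Consecutive ratios: e_7/e_6 = 0.0011375/0.0016759 = 0.67874, e_6/e_5 = 0.0016759/0.0024692 = 0.678722.
p ≈ ln(0.67874)/ln(0.678722) = -0.3875/-0.3875 ≈ 1.00.
So the convergence is linear (order 1).

1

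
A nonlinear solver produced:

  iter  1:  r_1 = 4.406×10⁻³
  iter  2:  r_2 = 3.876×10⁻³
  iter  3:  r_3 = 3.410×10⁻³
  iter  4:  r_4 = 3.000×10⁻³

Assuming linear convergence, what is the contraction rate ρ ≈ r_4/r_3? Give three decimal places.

ρ ≈ r_4/r_3 = 3.000×10⁻³/3.410×10⁻³ = 0.87977

0.880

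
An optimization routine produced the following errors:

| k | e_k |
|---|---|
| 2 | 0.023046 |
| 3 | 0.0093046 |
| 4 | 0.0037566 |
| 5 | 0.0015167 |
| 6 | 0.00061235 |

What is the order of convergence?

Consecutive ratios: e_6/e_5 = 0.00061235/0.0015167 = 0.403738, e_5/e_4 = 0.0015167/0.0037566 = 0.403743.
p ≈ ln(0.403738)/ln(0.403743) = -0.9070/-0.9070 ≈ 1.00.
So the convergence is linear (order 1).

1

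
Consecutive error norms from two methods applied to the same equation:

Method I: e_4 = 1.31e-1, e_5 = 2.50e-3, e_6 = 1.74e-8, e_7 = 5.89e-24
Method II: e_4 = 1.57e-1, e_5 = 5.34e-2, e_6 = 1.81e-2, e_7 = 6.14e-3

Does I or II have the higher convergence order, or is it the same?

Method I: p ≈ ln(5.89e-24/1.74e-8)/ln(1.74e-8/2.50e-3) ≈ 3.00.
Method II: p ≈ ln(6.14e-3/1.81e-2)/ln(1.81e-2/5.34e-2) ≈ 1.00.
Method I has the higher order (≈3.0 vs ≈1.0).

I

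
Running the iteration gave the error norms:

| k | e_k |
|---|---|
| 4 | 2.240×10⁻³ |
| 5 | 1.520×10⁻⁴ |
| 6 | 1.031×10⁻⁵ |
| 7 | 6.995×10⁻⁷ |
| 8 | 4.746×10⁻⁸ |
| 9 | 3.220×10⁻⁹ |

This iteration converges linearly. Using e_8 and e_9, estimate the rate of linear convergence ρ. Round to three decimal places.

ρ ≈ e_9/e_8 = 3.220×10⁻⁹/4.746×10⁻⁸ = 0.06785

0.068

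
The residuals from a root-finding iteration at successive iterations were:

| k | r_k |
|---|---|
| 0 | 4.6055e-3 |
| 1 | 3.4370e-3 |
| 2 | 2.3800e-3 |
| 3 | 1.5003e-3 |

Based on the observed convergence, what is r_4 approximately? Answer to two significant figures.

First estimate the order: p ≈ ln(r_3/r_2) / ln(r_2/r_1) = ln(1.5003e-3/2.3800e-3)/ln(2.3800e-3/3.4370e-3) = ln(0.630378)/ln(0.692464) ≈ 1.2556.
Then r_4 ≈ r_3·(r_3/r_2)^p = 1.5003e-3·(0.630378)^1.2556 = 1.5003e-3·0.560246 ≈ 0.0008405.

8.4e-4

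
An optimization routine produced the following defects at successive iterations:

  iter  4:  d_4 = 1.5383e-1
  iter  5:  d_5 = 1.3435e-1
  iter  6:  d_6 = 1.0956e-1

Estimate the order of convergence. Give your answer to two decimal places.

1.51

p ≈ ln(d_6/d_5) / ln(d_5/d_4)
  = ln(1.0956e-1/1.3435e-1) / ln(1.3435e-1/1.5383e-1)
  = ln(0.815482) / ln(0.873367)
  = -0.20398 / -0.13540 ≈ 1.50650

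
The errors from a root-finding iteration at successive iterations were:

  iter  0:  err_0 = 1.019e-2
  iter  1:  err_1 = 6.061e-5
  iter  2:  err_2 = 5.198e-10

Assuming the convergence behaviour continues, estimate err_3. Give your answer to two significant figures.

First estimate the order: p ≈ ln(err_2/err_1) / ln(err_1/err_0) = ln(5.198e-10/6.061e-5)/ln(6.061e-5/1.019e-2) = ln(8.57614e-06)/ln(0.00594799) ≈ 2.2765.
Then err_3 ≈ err_2·(err_2/err_1)^p = 5.198e-10·(8.57614e-06)^2.2765 = 5.198e-10·2.92172e-12 ≈ 1.519e-21.

1.5e-21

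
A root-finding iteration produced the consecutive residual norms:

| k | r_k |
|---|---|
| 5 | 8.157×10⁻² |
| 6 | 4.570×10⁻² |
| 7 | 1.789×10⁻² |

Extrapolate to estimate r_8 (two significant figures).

First estimate the order: p ≈ ln(r_7/r_6) / ln(r_6/r_5) = ln(1.789×10⁻²/4.570×10⁻²)/ln(4.570×10⁻²/8.157×10⁻²) = ln(0.391466)/ln(0.560255) ≈ 1.6188.
Then r_8 ≈ r_7·(r_7/r_6)^p = 1.789×10⁻²·(0.391466)^1.6188 = 1.789×10⁻²·0.219105 ≈ 0.00392.

3.9e-3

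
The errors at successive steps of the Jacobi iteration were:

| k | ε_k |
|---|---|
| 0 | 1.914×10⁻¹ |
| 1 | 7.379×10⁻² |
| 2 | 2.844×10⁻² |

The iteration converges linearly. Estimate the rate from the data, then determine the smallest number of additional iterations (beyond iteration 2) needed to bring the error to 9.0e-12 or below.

Rate ρ ≈ ε_2/ε_1 = 2.844×10⁻²/7.379×10⁻² = 0.3854.
After j more steps, ε_{2+j} ≈ 2.844×10⁻²·ρ^j; need ρ^j ≤ 9.0e-12/2.844×10⁻² = 3.16456e-10.
j ≥ ln(3.16456e-10)/ln(0.3854) = -21.8738/-0.95347 = 22.941.
So 23 more iterations are needed.

23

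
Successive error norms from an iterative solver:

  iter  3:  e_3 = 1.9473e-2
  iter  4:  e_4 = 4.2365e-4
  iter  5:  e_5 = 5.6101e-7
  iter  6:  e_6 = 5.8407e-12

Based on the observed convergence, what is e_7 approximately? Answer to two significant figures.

1.4e-20

First estimate the order: p ≈ ln(e_6/e_5) / ln(e_5/e_4) = ln(5.8407e-12/5.6101e-7)/ln(5.6101e-7/4.2365e-4) = ln(1.0411e-05)/ln(0.00132423) ≈ 1.7312.
Then e_7 ≈ e_6·(e_6/e_5)^p = 5.8407e-12·(1.0411e-05)^1.7312 = 5.8407e-12·2.36746e-09 ≈ 1.383e-20.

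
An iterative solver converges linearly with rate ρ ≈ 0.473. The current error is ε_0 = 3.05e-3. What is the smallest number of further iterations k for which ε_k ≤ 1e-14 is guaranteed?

After k steps, ε_k ≈ 3.05e-3·0.473^k.
Need 0.473^k ≤ 1e-14/3.05e-3 = 3.27869e-12.
k ≥ ln(3.27869e-12)/ln(0.473) = -26.4436/-0.74866 = 35.321.
Smallest integer k = 36.

36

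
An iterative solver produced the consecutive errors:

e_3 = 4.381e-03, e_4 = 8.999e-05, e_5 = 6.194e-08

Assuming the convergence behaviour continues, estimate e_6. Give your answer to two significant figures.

First estimate the order: p ≈ ln(e_5/e_4) / ln(e_4/e_3) = ln(6.194e-08/8.999e-05)/ln(8.999e-05/4.381e-03) = ln(0.000688299)/ln(0.020541) ≈ 1.8740.
Then e_6 ≈ e_5·(e_5/e_4)^p = 6.194e-08·(0.000688299)^1.8740 = 6.194e-08·1.18575e-06 ≈ 7.345e-14.

7.3e-14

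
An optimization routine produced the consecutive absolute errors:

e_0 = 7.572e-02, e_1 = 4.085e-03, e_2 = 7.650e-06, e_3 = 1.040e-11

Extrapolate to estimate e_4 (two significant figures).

First estimate the order: p ≈ ln(e_3/e_2) / ln(e_2/e_1) = ln(1.040e-11/7.650e-06)/ln(7.650e-06/4.085e-03) = ln(1.35948e-06)/ln(0.00187271) ≈ 2.1509.
Then e_4 ≈ e_3·(e_3/e_2)^p = 1.040e-11·(1.35948e-06)^2.1509 = 1.040e-11·2.40698e-13 ≈ 2.503e-24.

2.5e-24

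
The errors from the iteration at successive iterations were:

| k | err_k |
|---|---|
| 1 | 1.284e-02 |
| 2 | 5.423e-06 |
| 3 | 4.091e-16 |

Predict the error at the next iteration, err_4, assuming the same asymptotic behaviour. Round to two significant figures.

1.8e-46

First estimate the order: p ≈ ln(err_3/err_2) / ln(err_2/err_1) = ln(4.091e-16/5.423e-06)/ln(5.423e-06/1.284e-02) = ln(7.54379e-11)/ln(0.000422352) ≈ 2.9998.
Then err_4 ≈ err_3·(err_3/err_2)^p = 4.091e-16·(7.54379e-11)^2.9998 = 4.091e-16·4.31314e-31 ≈ 1.765e-46.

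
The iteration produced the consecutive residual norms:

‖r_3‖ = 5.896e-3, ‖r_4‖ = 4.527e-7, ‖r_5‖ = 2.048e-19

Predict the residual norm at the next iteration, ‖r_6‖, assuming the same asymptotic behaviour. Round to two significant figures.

First estimate the order: p ≈ ln(‖r_5‖/‖r_4‖) / ln(‖r_4‖/‖r_3‖) = ln(2.048e-19/4.527e-7)/ln(4.527e-7/5.896e-3) = ln(4.52397e-13)/ln(7.67809e-05) ≈ 3.0001.
Then ‖r_6‖ ≈ ‖r_5‖·(‖r_5‖/‖r_4‖)^p = 2.048e-19·(4.52397e-13)^3.0001 = 2.048e-19·9.23261e-38 ≈ 1.891e-56.

1.9e-56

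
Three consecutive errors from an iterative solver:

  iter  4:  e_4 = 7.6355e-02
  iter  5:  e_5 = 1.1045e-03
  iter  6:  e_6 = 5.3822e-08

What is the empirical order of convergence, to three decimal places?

2.344

p ≈ ln(e_6/e_5) / ln(e_5/e_4)
  = ln(5.3822e-08/1.1045e-03) / ln(1.1045e-03/7.6355e-02)
  = ln(4.87297e-05) / ln(0.0144653)
  = -9.929222 / -4.236003 ≈ 2.344007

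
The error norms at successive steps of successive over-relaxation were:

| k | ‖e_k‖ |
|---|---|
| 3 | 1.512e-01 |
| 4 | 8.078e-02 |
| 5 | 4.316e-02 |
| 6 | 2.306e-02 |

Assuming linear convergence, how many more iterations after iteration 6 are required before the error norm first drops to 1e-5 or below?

Rate ρ ≈ ‖e_6‖/‖e_5‖ = 2.306e-02/4.316e-02 = 0.5343.
After j more steps, ‖e_{6+j}‖ ≈ 2.306e-02·ρ^j; need ρ^j ≤ 1e-5/2.306e-02 = 0.000433651.
j ≥ ln(0.000433651)/ln(0.5343) = -7.7433/-0.62680 = 12.354.
So 13 more iterations are needed.

13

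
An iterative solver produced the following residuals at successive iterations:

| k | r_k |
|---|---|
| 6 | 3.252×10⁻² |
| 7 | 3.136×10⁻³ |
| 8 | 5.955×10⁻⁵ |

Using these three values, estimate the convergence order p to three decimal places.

p ≈ ln(r_8/r_7) / ln(r_7/r_6)
  = ln(5.955×10⁻⁵/3.136×10⁻³) / ln(3.136×10⁻³/3.252×10⁻²)
  = ln(0.0189892) / ln(0.096433)
  = -3.963885 / -2.338907 ≈ 1.694760

1.695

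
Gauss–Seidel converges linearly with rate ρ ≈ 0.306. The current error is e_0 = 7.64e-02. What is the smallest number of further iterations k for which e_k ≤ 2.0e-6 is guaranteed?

9

After k steps, e_k ≈ 7.64e-02·0.306^k.
Need 0.306^k ≤ 2.0e-6/7.64e-02 = 2.6178e-05.
k ≥ ln(2.6178e-05)/ln(0.306) = -10.5506/-1.18417 = 8.910.
Smallest integer k = 9.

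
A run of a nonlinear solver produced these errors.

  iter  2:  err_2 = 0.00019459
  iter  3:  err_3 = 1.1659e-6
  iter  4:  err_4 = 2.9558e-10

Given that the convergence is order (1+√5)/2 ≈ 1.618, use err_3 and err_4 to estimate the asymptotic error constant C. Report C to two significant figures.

1.2

C ≈ err_4 / err_3^1.618
  = 2.9558e-10 / (1.1659e-6)^1.618
  = 2.9558e-10 / 2.51107e-10 ≈ 1.1771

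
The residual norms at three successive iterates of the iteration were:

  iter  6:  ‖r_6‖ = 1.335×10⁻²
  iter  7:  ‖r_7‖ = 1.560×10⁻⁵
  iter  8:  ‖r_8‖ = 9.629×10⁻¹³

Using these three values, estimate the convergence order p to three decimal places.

p ≈ ln(‖r_8‖/‖r_7‖) / ln(‖r_7‖/‖r_6‖)
  = ln(9.629×10⁻¹³/1.560×10⁻⁵) / ln(1.560×10⁻⁵/1.335×10⁻²)
  = ln(6.17244e-08) / ln(0.00116854)
  = -16.600587 / -6.752000 ≈ 2.458618

2.459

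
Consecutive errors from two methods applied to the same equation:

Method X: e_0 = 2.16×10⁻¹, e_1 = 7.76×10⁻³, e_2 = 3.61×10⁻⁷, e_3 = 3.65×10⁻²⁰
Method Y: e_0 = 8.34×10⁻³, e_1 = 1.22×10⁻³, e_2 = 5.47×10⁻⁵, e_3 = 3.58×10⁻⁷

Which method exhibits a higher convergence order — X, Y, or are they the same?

Method X: p ≈ ln(3.65×10⁻²⁰/3.61×10⁻⁷)/ln(3.61×10⁻⁷/7.76×10⁻³) ≈ 3.00.
Method Y: p ≈ ln(3.58×10⁻⁷/5.47×10⁻⁵)/ln(5.47×10⁻⁵/1.22×10⁻³) ≈ 1.62.
Method X has the higher order (≈3.0 vs ≈1.6).

X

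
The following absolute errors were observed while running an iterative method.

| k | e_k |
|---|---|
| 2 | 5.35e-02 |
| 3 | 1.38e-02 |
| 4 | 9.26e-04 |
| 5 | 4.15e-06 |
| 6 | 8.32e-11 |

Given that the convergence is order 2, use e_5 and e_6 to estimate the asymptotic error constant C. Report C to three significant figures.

C ≈ e_6 / e_5^2
  = 8.32e-11 / (4.15e-06)^2
  = 8.32e-11 / 1.72225e-11 ≈ 4.8309

4.83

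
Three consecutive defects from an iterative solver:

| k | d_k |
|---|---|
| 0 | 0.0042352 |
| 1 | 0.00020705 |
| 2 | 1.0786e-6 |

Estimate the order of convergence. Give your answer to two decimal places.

1.74

p ≈ ln(d_2/d_1) / ln(d_1/d_0)
  = ln(1.0786e-6/0.00020705) / ln(0.00020705/0.0042352)
  = ln(0.00520937) / ln(0.0488879)
  = -5.25730 / -3.01823 ≈ 1.74185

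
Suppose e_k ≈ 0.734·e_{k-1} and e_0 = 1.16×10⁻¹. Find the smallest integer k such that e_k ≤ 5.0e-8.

After k steps, e_k ≈ 1.16×10⁻¹·0.734^k.
Need 0.734^k ≤ 5.0e-8/1.16×10⁻¹ = 4.31034e-07.
k ≥ ln(4.31034e-07)/ln(0.734) = -14.6571/-0.30925 = 47.396.
Smallest integer k = 48.

48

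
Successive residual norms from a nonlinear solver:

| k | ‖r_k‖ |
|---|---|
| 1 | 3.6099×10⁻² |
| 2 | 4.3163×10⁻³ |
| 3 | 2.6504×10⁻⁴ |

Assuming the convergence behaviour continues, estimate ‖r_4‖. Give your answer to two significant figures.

6.8e-6

First estimate the order: p ≈ ln(‖r_3‖/‖r_2‖) / ln(‖r_2‖/‖r_1‖) = ln(2.6504×10⁻⁴/4.3163×10⁻³)/ln(4.3163×10⁻³/3.6099×10⁻²) = ln(0.0614044)/ln(0.119568) ≈ 1.3138.
Then ‖r_4‖ ≈ ‖r_3‖·(‖r_3‖/‖r_2‖)^p = 2.6504×10⁻⁴·(0.0614044)^1.3138 = 2.6504×10⁻⁴·0.0255821 ≈ 6.78e-06.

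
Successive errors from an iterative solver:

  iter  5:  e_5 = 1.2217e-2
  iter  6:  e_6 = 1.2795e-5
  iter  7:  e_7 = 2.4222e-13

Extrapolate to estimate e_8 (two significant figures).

2.3e-33

First estimate the order: p ≈ ln(e_7/e_6) / ln(e_6/e_5) = ln(2.4222e-13/1.2795e-5)/ln(1.2795e-5/1.2217e-2) = ln(1.89308e-08)/ln(0.00104731) ≈ 2.5916.
Then e_8 ≈ e_7·(e_7/e_6)^p = 2.4222e-13·(1.89308e-08)^2.5916 = 2.4222e-13·9.67188e-21 ≈ 2.343e-33.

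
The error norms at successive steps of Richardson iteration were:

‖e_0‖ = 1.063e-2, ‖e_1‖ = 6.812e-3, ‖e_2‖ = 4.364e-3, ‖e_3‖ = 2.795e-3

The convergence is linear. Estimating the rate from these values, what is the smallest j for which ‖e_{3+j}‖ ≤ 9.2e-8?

24

Rate ρ ≈ ‖e_3‖/‖e_2‖ = 2.795e-3/4.364e-3 = 0.6405.
After j more steps, ‖e_{3+j}‖ ≈ 2.795e-3·ρ^j; need ρ^j ≤ 9.2e-8/2.795e-3 = 3.29159e-05.
j ≥ ln(3.29159e-05)/ln(0.6405) = -10.3216/-0.44551 = 23.168.
So 24 more iterations are needed.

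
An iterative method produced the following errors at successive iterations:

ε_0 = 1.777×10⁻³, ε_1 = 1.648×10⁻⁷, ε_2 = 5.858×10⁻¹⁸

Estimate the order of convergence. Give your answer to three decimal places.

2.591

p ≈ ln(ε_2/ε_1) / ln(ε_1/ε_0)
  = ln(5.858×10⁻¹⁸/1.648×10⁻⁷) / ln(1.648×10⁻⁷/1.777×10⁻³)
  = ln(3.55461e-11) / ln(9.27406e-05)
  = -24.060191 / -9.285704 ≈ 2.591100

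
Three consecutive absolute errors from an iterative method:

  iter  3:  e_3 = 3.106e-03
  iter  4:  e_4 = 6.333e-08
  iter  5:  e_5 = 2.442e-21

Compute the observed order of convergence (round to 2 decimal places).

p ≈ ln(e_5/e_4) / ln(e_4/e_3)
  = ln(2.442e-21/6.333e-08) / ln(6.333e-08/3.106e-03)
  = ln(3.85599e-14) / ln(2.03896e-05)
  = -30.88656 / -10.80049 ≈ 2.85974

2.86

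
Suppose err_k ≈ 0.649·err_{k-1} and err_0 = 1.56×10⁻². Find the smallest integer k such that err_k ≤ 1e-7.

After k steps, err_k ≈ 1.56×10⁻²·0.649^k.
Need 0.649^k ≤ 1e-7/1.56×10⁻² = 6.41026e-06.
k ≥ ln(6.41026e-06)/ln(0.649) = -11.9576/-0.43232 = 27.659.
Smallest integer k = 28.

28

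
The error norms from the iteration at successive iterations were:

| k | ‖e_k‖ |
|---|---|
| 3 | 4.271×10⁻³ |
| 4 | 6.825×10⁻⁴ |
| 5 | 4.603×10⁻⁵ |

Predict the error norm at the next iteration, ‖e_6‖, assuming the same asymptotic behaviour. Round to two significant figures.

8.7e-7

First estimate the order: p ≈ ln(‖e_5‖/‖e_4‖) / ln(‖e_4‖/‖e_3‖) = ln(4.603×10⁻⁵/6.825×10⁻⁴)/ln(6.825×10⁻⁴/4.271×10⁻³) = ln(0.0674432)/ln(0.159799) ≈ 1.4704.
Then ‖e_6‖ ≈ ‖e_5‖·(‖e_5‖/‖e_4‖)^p = 4.603×10⁻⁵·(0.0674432)^1.4704 = 4.603×10⁻⁵·0.0189701 ≈ 8.732e-07.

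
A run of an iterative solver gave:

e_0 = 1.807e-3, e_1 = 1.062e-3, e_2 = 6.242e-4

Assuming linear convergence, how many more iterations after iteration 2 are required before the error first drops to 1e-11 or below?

Rate ρ ≈ e_2/e_1 = 6.242e-4/1.062e-3 = 0.5878.
After j more steps, e_{2+j} ≈ 6.242e-4·ρ^j; need ρ^j ≤ 1e-11/6.242e-4 = 1.60205e-08.
j ≥ ln(1.60205e-08)/ln(0.5878) = -17.9494/-0.53137 = 33.779.
So 34 more iterations are needed.

34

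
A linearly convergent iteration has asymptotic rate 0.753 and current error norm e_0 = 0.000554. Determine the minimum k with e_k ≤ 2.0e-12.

69

After k steps, e_k ≈ 0.000554·0.753^k.
Need 0.753^k ≤ 2.0e-12/0.000554 = 3.61011e-09.
k ≥ ln(3.61011e-09)/ln(0.753) = -19.4395/-0.28369 = 68.524.
Smallest integer k = 69.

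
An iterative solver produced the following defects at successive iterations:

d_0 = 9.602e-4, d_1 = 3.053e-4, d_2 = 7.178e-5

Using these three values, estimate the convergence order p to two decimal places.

p ≈ ln(d_2/d_1) / ln(d_1/d_0)
  = ln(7.178e-5/3.053e-4) / ln(3.053e-4/9.602e-4)
  = ln(0.235113) / ln(0.317955)
  = -1.44769 / -1.14585 ≈ 1.26342

1.26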